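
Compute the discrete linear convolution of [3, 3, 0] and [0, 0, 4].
y[0] = 3×0 = 0; y[1] = 3×0 + 3×0 = 0; y[2] = 3×4 + 3×0 + 0×0 = 12; y[3] = 3×4 + 0×0 = 12; y[4] = 0×4 = 0

[0, 0, 12, 12, 0]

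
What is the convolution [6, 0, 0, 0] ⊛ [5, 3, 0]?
y[0] = 6×5 = 30; y[1] = 6×3 + 0×5 = 18; y[2] = 6×0 + 0×3 + 0×5 = 0; y[3] = 0×0 + 0×3 + 0×5 = 0; y[4] = 0×0 + 0×3 = 0; y[5] = 0×0 = 0

[30, 18, 0, 0, 0, 0]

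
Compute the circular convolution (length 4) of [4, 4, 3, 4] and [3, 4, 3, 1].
Use y[k] = Σ_j s[j]·t[(k-j) mod 4]. y[0] = 4×3 + 4×1 + 3×3 + 4×4 = 41; y[1] = 4×4 + 4×3 + 3×1 + 4×3 = 43; y[2] = 4×3 + 4×4 + 3×3 + 4×1 = 41; y[3] = 4×1 + 4×3 + 3×4 + 4×3 = 40. Result: [41, 43, 41, 40]

[41, 43, 41, 40]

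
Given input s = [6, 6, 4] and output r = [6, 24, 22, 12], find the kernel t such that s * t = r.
Output length 4 = len(s) + len(t) - 1 ⇒ len(t) = 2. Solve t forward using t[k] = (r[k] - Σ_{i≥1} s[i]·t[k-i]) / s[0]: t[0] = r[0] / s[0] = 6 / 6 = 1; t[1] = (r[1] - 6×1) / s[0] = (24 - 6×1) / 6 = 3. So t = [1, 3]. Forward-check [6, 6, 4] * [1, 3]: r[0] = 6×1 = 6; r[1] = 6×3 + 6×1 = 24; r[2] = 6×3 + 4×1 = 22; r[3] = 4×3 = 12 → [6, 24, 22, 12] ✓

[1, 3]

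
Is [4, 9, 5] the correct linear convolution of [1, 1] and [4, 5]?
Recompute linear convolution of [1, 1] and [4, 5]: y[0] = 1×4 = 4; y[1] = 1×5 + 1×4 = 9; y[2] = 1×5 = 5 → [4, 9, 5]. Given [4, 9, 5] matches, so answer: Yes

Yes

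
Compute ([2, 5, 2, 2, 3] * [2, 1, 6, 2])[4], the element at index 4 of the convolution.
Use y[k] = Σ_i a[i]·b[k-i] at k=4. y[4] = 5×2 + 2×6 + 2×1 + 3×2 = 30

30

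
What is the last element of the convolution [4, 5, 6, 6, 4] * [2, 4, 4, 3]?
Use y[k] = Σ_i a[i]·b[k-i] at k=7. y[7] = 4×3 = 12

12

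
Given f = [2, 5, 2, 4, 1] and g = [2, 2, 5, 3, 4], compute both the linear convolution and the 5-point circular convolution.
Linear: y_lin[0] = 2×2 = 4; y_lin[1] = 2×2 + 5×2 = 14; y_lin[2] = 2×5 + 5×2 + 2×2 = 24; y_lin[3] = 2×3 + 5×5 + 2×2 + 4×2 = 43; y_lin[4] = 2×4 + 5×3 + 2×5 + 4×2 + 1×2 = 43; y_lin[5] = 5×4 + 2×3 + 4×5 + 1×2 = 48; y_lin[6] = 2×4 + 4×3 + 1×5 = 25; y_lin[7] = 4×4 + 1×3 = 19; y_lin[8] = 1×4 = 4 → [4, 14, 24, 43, 43, 48, 25, 19, 4]. Circular (length 5): y[0] = 2×2 + 5×4 + 2×3 + 4×5 + 1×2 = 52; y[1] = 2×2 + 5×2 + 2×4 + 4×3 + 1×5 = 39; y[2] = 2×5 + 5×2 + 2×2 + 4×4 + 1×3 = 43; y[3] = 2×3 + 5×5 + 2×2 + 4×2 + 1×4 = 47; y[4] = 2×4 + 5×3 + 2×5 + 4×2 + 1×2 = 43 → [52, 39, 43, 47, 43]

Linear: [4, 14, 24, 43, 43, 48, 25, 19, 4], Circular: [52, 39, 43, 47, 43]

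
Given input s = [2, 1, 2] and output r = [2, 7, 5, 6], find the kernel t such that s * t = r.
Output length 4 = len(s) + len(t) - 1 ⇒ len(t) = 2. Solve t forward using t[k] = (r[k] - Σ_{i≥1} s[i]·t[k-i]) / s[0]: t[0] = r[0] / s[0] = 2 / 2 = 1; t[1] = (r[1] - 1×1) / s[0] = (7 - 1×1) / 2 = 3. So t = [1, 3]. Forward-check [2, 1, 2] * [1, 3]: r[0] = 2×1 = 2; r[1] = 2×3 + 1×1 = 7; r[2] = 1×3 + 2×1 = 5; r[3] = 2×3 = 6 → [2, 7, 5, 6] ✓

[1, 3]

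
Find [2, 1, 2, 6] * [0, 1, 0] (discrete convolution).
y[0] = 2×0 = 0; y[1] = 2×1 + 1×0 = 2; y[2] = 2×0 + 1×1 + 2×0 = 1; y[3] = 1×0 + 2×1 + 6×0 = 2; y[4] = 2×0 + 6×1 = 6; y[5] = 6×0 = 0

[0, 2, 1, 2, 6, 0]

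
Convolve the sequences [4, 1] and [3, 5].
y[0] = 4×3 = 12; y[1] = 4×5 + 1×3 = 23; y[2] = 1×5 = 5

[12, 23, 5]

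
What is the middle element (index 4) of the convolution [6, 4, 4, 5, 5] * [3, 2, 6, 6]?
Use y[k] = Σ_i a[i]·b[k-i] at k=4. y[4] = 4×6 + 4×6 + 5×2 + 5×3 = 73

73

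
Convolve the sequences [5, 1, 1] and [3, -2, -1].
y[0] = 5×3 = 15; y[1] = 5×-2 + 1×3 = -7; y[2] = 5×-1 + 1×-2 + 1×3 = -4; y[3] = 1×-1 + 1×-2 = -3; y[4] = 1×-1 = -1

[15, -7, -4, -3, -1]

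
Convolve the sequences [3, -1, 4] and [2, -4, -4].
y[0] = 3×2 = 6; y[1] = 3×-4 + -1×2 = -14; y[2] = 3×-4 + -1×-4 + 4×2 = 0; y[3] = -1×-4 + 4×-4 = -12; y[4] = 4×-4 = -16

[6, -14, 0, -12, -16]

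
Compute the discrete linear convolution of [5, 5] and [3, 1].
y[0] = 5×3 = 15; y[1] = 5×1 + 5×3 = 20; y[2] = 5×1 = 5

[15, 20, 5]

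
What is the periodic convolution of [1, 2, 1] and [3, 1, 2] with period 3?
Use y[k] = Σ_j f[j]·g[(k-j) mod 3]. y[0] = 1×3 + 2×2 + 1×1 = 8; y[1] = 1×1 + 2×3 + 1×2 = 9; y[2] = 1×2 + 2×1 + 1×3 = 7. Result: [8, 9, 7]

[8, 9, 7]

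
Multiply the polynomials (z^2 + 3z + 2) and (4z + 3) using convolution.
Ascending coefficients: a = [2, 3, 1], b = [3, 4]. c[0] = 2×3 = 6; c[1] = 2×4 + 3×3 = 17; c[2] = 3×4 + 1×3 = 15; c[3] = 1×4 = 4. Result coefficients: [6, 17, 15, 4] → 4z^3 + 15z^2 + 17z + 6

4z^3 + 15z^2 + 17z + 6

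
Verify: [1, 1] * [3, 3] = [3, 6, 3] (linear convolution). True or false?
Recompute linear convolution of [1, 1] and [3, 3]: y[0] = 1×3 = 3; y[1] = 1×3 + 1×3 = 6; y[2] = 1×3 = 3 → [3, 6, 3]. Given [3, 6, 3] matches, so answer: Yes

Yes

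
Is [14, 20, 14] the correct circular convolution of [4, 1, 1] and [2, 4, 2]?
Recompute circular convolution of [4, 1, 1] and [2, 4, 2]: y[0] = 4×2 + 1×2 + 1×4 = 14; y[1] = 4×4 + 1×2 + 1×2 = 20; y[2] = 4×2 + 1×4 + 1×2 = 14 → [14, 20, 14]. Given [14, 20, 14] matches, so answer: Yes

Yes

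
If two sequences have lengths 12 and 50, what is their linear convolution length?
Linear/full convolution length: m + n - 1 = 12 + 50 - 1 = 61

61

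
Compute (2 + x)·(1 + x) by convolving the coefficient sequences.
Ascending coefficients: a = [2, 1], b = [1, 1]. c[0] = 2×1 = 2; c[1] = 2×1 + 1×1 = 3; c[2] = 1×1 = 1. Result coefficients: [2, 3, 1] → 2 + 3x + x^2

2 + 3x + x^2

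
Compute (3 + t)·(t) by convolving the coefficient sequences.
Ascending coefficients: a = [3, 1], b = [0, 1]. c[0] = 3×0 = 0; c[1] = 3×1 + 1×0 = 3; c[2] = 1×1 = 1. Result coefficients: [0, 3, 1] → 3t + t^2

3t + t^2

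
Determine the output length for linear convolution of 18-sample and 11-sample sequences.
Linear/full convolution length: m + n - 1 = 18 + 11 - 1 = 28

28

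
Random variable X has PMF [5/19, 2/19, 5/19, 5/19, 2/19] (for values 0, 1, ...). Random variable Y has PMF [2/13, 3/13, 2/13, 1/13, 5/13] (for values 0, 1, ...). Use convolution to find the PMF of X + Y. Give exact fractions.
P(X+Y=k) = Σ_i P(X=i)·P(Y=k-i) — a convolution of [5/19, 2/19, 5/19, 5/19, 2/19] and [2/13, 3/13, 2/13, 1/13, 5/13]. P(X+Y=0) = (5/19)×(2/13) = 10/247; P(X+Y=1) = (5/19)×(3/13) + (2/19)×(2/13) = 15/247 + 4/247 = 1/13; P(X+Y=2) = (5/19)×(2/13) + (2/19)×(3/13) + (5/19)×(2/13) = 10/247 + 6/247 + 10/247 = 2/19; P(X+Y=3) = (5/19)×(1/13) + (2/19)×(2/13) + (5/19)×(3/13) + (5/19)×(2/13) = 5/247 + 4/247 + 15/247 + 10/247 = 34/247; P(X+Y=4) = (5/19)×(5/13) + (2/19)×(1/13) + (5/19)×(2/13) + (5/19)×(3/13) + (2/19)×(2/13) = 25/247 + 2/247 + 10/247 + 15/247 + 4/247 = 56/247; P(X+Y=5) = (2/19)×(5/13) + (5/19)×(1/13) + (5/19)×(2/13) + (2/19)×(3/13) = 10/247 + 5/247 + 10/247 + 6/247 = 31/247; P(X+Y=6) = (5/19)×(5/13) + (5/19)×(1/13) + (2/19)×(2/13) = 25/247 + 5/247 + 4/247 = 34/247; P(X+Y=7) = (5/19)×(5/13) + (2/19)×(1/13) = 25/247 + 2/247 = 27/247; P(X+Y=8) = (2/19)×(5/13) = 10/247. PMF: [10/247, 1/13, 2/19, 34/247, 56/247, 31/247, 34/247, 27/247, 10/247] (sums to 1 ✓)

[10/247, 1/13, 2/19, 34/247, 56/247, 31/247, 34/247, 27/247, 10/247]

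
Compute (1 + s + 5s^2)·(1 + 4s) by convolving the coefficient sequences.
Ascending coefficients: a = [1, 1, 5], b = [1, 4]. c[0] = 1×1 = 1; c[1] = 1×4 + 1×1 = 5; c[2] = 1×4 + 5×1 = 9; c[3] = 5×4 = 20. Result coefficients: [1, 5, 9, 20] → 1 + 5s + 9s^2 + 20s^3

1 + 5s + 9s^2 + 20s^3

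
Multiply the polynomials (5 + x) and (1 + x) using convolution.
Ascending coefficients: a = [5, 1], b = [1, 1]. c[0] = 5×1 = 5; c[1] = 5×1 + 1×1 = 6; c[2] = 1×1 = 1. Result coefficients: [5, 6, 1] → 5 + 6x + x^2

5 + 6x + x^2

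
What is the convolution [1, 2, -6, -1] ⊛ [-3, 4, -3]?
y[0] = 1×-3 = -3; y[1] = 1×4 + 2×-3 = -2; y[2] = 1×-3 + 2×4 + -6×-3 = 23; y[3] = 2×-3 + -6×4 + -1×-3 = -27; y[4] = -6×-3 + -1×4 = 14; y[5] = -1×-3 = 3

[-3, -2, 23, -27, 14, 3]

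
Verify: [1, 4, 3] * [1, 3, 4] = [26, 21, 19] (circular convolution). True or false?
Recompute circular convolution of [1, 4, 3] and [1, 3, 4]: y[0] = 1×1 + 4×4 + 3×3 = 26; y[1] = 1×3 + 4×1 + 3×4 = 19; y[2] = 1×4 + 4×3 + 3×1 = 19 → [26, 19, 19]. Compare to given [26, 21, 19]: they differ at index 1: given 21, correct 19, so answer: No

No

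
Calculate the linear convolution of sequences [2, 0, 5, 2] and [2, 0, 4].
y[0] = 2×2 = 4; y[1] = 2×0 + 0×2 = 0; y[2] = 2×4 + 0×0 + 5×2 = 18; y[3] = 0×4 + 5×0 + 2×2 = 4; y[4] = 5×4 + 2×0 = 20; y[5] = 2×4 = 8

[4, 0, 18, 4, 20, 8]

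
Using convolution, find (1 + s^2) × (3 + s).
Ascending coefficients: a = [1, 0, 1], b = [3, 1]. c[0] = 1×3 = 3; c[1] = 1×1 + 0×3 = 1; c[2] = 0×1 + 1×3 = 3; c[3] = 1×1 = 1. Result coefficients: [3, 1, 3, 1] → 3 + s + 3s^2 + s^3

3 + s + 3s^2 + s^3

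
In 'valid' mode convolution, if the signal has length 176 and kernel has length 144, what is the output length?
'Valid' mode counts only positions where the kernel fully overlaps the signal: m - n + 1 = 176 - 144 + 1 = 33

33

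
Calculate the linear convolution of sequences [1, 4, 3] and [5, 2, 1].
y[0] = 1×5 = 5; y[1] = 1×2 + 4×5 = 22; y[2] = 1×1 + 4×2 + 3×5 = 24; y[3] = 4×1 + 3×2 = 10; y[4] = 3×1 = 3

[5, 22, 24, 10, 3]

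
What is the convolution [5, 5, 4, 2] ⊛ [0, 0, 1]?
y[0] = 5×0 = 0; y[1] = 5×0 + 5×0 = 0; y[2] = 5×1 + 5×0 + 4×0 = 5; y[3] = 5×1 + 4×0 + 2×0 = 5; y[4] = 4×1 + 2×0 = 4; y[5] = 2×1 = 2

[0, 0, 5, 5, 4, 2]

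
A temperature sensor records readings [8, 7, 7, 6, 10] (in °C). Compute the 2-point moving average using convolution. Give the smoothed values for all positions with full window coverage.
2-point moving average kernel = [1, 1]. Apply in 'valid' mode (full window coverage): avg[0] = (8 + 7) / 2 = 7.5; avg[1] = (7 + 7) / 2 = 7.0; avg[2] = (7 + 6) / 2 = 6.5; avg[3] = (6 + 10) / 2 = 8.0. Smoothed values: [7.5, 7.0, 6.5, 8.0]

[7.5, 7.0, 6.5, 8.0]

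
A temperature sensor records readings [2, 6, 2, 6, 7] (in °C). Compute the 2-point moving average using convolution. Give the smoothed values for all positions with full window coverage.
2-point moving average kernel = [1, 1]. Apply in 'valid' mode (full window coverage): avg[0] = (2 + 6) / 2 = 4.0; avg[1] = (6 + 2) / 2 = 4.0; avg[2] = (2 + 6) / 2 = 4.0; avg[3] = (6 + 7) / 2 = 6.5. Smoothed values: [4.0, 4.0, 4.0, 6.5]

[4.0, 4.0, 4.0, 6.5]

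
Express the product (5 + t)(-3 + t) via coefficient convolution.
Ascending coefficients: a = [5, 1], b = [-3, 1]. c[0] = 5×-3 = -15; c[1] = 5×1 + 1×-3 = 2; c[2] = 1×1 = 1. Result coefficients: [-15, 2, 1] → -15 + 2t + t^2

-15 + 2t + t^2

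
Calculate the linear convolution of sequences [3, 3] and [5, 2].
y[0] = 3×5 = 15; y[1] = 3×2 + 3×5 = 21; y[2] = 3×2 = 6

[15, 21, 6]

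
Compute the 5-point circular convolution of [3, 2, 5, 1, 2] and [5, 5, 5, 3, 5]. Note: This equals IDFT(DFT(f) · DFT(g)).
Either evaluate y[k] = Σ_j f[j]·g[(k-j) mod 5] directly, or use IDFT(DFT(f) · DFT(g)). y[0] = 3×5 + 2×5 + 5×3 + 1×5 + 2×5 = 55; y[1] = 3×5 + 2×5 + 5×5 + 1×3 + 2×5 = 63; y[2] = 3×5 + 2×5 + 5×5 + 1×5 + 2×3 = 61; y[3] = 3×3 + 2×5 + 5×5 + 1×5 + 2×5 = 59; y[4] = 3×5 + 2×3 + 5×5 + 1×5 + 2×5 = 61. Result: [55, 63, 61, 59, 61]

[55, 63, 61, 59, 61]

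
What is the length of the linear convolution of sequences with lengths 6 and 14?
Linear/full convolution length: m + n - 1 = 6 + 14 - 1 = 19

19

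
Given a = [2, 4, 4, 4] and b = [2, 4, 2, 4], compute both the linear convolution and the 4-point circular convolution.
Linear: y_lin[0] = 2×2 = 4; y_lin[1] = 2×4 + 4×2 = 16; y_lin[2] = 2×2 + 4×4 + 4×2 = 28; y_lin[3] = 2×4 + 4×2 + 4×4 + 4×2 = 40; y_lin[4] = 4×4 + 4×2 + 4×4 = 40; y_lin[5] = 4×4 + 4×2 = 24; y_lin[6] = 4×4 = 16 → [4, 16, 28, 40, 40, 24, 16]. Circular (length 4): y[0] = 2×2 + 4×4 + 4×2 + 4×4 = 44; y[1] = 2×4 + 4×2 + 4×4 + 4×2 = 40; y[2] = 2×2 + 4×4 + 4×2 + 4×4 = 44; y[3] = 2×4 + 4×2 + 4×4 + 4×2 = 40 → [44, 40, 44, 40]

Linear: [4, 16, 28, 40, 40, 24, 16], Circular: [44, 40, 44, 40]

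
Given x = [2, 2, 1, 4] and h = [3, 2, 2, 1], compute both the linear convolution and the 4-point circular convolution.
Linear: y_lin[0] = 2×3 = 6; y_lin[1] = 2×2 + 2×3 = 10; y_lin[2] = 2×2 + 2×2 + 1×3 = 11; y_lin[3] = 2×1 + 2×2 + 1×2 + 4×3 = 20; y_lin[4] = 2×1 + 1×2 + 4×2 = 12; y_lin[5] = 1×1 + 4×2 = 9; y_lin[6] = 4×1 = 4 → [6, 10, 11, 20, 12, 9, 4]. Circular (length 4): y[0] = 2×3 + 2×1 + 1×2 + 4×2 = 18; y[1] = 2×2 + 2×3 + 1×1 + 4×2 = 19; y[2] = 2×2 + 2×2 + 1×3 + 4×1 = 15; y[3] = 2×1 + 2×2 + 1×2 + 4×3 = 20 → [18, 19, 15, 20]

Linear: [6, 10, 11, 20, 12, 9, 4], Circular: [18, 19, 15, 20]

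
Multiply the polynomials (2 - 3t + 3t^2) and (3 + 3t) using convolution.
Ascending coefficients: a = [2, -3, 3], b = [3, 3]. c[0] = 2×3 = 6; c[1] = 2×3 + -3×3 = -3; c[2] = -3×3 + 3×3 = 0; c[3] = 3×3 = 9. Result coefficients: [6, -3, 0, 9] → 6 - 3t + 9t^3

6 - 3t + 9t^3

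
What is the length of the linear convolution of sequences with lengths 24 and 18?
Linear/full convolution length: m + n - 1 = 24 + 18 - 1 = 41

41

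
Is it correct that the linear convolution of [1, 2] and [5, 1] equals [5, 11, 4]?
Recompute linear convolution of [1, 2] and [5, 1]: y[0] = 1×5 = 5; y[1] = 1×1 + 2×5 = 11; y[2] = 2×1 = 2 → [5, 11, 2]. Compare to given [5, 11, 4]: they differ at index 2: given 4, correct 2, so answer: No

No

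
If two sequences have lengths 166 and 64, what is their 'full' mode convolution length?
Linear/full convolution length: m + n - 1 = 166 + 64 - 1 = 229

229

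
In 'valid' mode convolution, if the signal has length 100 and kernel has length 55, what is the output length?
'Valid' mode counts only positions where the kernel fully overlaps the signal: m - n + 1 = 100 - 55 + 1 = 46

46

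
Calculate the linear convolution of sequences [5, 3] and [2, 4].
y[0] = 5×2 = 10; y[1] = 5×4 + 3×2 = 26; y[2] = 3×4 = 12

[10, 26, 12]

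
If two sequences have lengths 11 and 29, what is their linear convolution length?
Linear/full convolution length: m + n - 1 = 11 + 29 - 1 = 39

39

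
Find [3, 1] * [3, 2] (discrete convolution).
y[0] = 3×3 = 9; y[1] = 3×2 + 1×3 = 9; y[2] = 1×2 = 2

[9, 9, 2]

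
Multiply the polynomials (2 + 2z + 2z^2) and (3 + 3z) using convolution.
Ascending coefficients: a = [2, 2, 2], b = [3, 3]. c[0] = 2×3 = 6; c[1] = 2×3 + 2×3 = 12; c[2] = 2×3 + 2×3 = 12; c[3] = 2×3 = 6. Result coefficients: [6, 12, 12, 6] → 6 + 12z + 12z^2 + 6z^3

6 + 12z + 12z^2 + 6z^3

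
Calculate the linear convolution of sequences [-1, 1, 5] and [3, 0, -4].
y[0] = -1×3 = -3; y[1] = -1×0 + 1×3 = 3; y[2] = -1×-4 + 1×0 + 5×3 = 19; y[3] = 1×-4 + 5×0 = -4; y[4] = 5×-4 = -20

[-3, 3, 19, -4, -20]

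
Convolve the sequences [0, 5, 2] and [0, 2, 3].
y[0] = 0×0 = 0; y[1] = 0×2 + 5×0 = 0; y[2] = 0×3 + 5×2 + 2×0 = 10; y[3] = 5×3 + 2×2 = 19; y[4] = 2×3 = 6

[0, 0, 10, 19, 6]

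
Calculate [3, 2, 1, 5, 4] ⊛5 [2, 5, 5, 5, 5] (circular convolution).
Use y[k] = Σ_j x[j]·h[(k-j) mod 5]. y[0] = 3×2 + 2×5 + 1×5 + 5×5 + 4×5 = 66; y[1] = 3×5 + 2×2 + 1×5 + 5×5 + 4×5 = 69; y[2] = 3×5 + 2×5 + 1×2 + 5×5 + 4×5 = 72; y[3] = 3×5 + 2×5 + 1×5 + 5×2 + 4×5 = 60; y[4] = 3×5 + 2×5 + 1×5 + 5×5 + 4×2 = 63. Result: [66, 69, 72, 60, 63]

[66, 69, 72, 60, 63]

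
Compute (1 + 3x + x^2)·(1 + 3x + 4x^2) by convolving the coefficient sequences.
Ascending coefficients: a = [1, 3, 1], b = [1, 3, 4]. c[0] = 1×1 = 1; c[1] = 1×3 + 3×1 = 6; c[2] = 1×4 + 3×3 + 1×1 = 14; c[3] = 3×4 + 1×3 = 15; c[4] = 1×4 = 4. Result coefficients: [1, 6, 14, 15, 4] → 1 + 6x + 14x^2 + 15x^3 + 4x^4

1 + 6x + 14x^2 + 15x^3 + 4x^4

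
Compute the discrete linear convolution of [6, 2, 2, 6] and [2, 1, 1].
y[0] = 6×2 = 12; y[1] = 6×1 + 2×2 = 10; y[2] = 6×1 + 2×1 + 2×2 = 12; y[3] = 2×1 + 2×1 + 6×2 = 16; y[4] = 2×1 + 6×1 = 8; y[5] = 6×1 = 6

[12, 10, 12, 16, 8, 6]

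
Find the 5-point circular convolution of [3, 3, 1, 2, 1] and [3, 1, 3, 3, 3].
Use y[k] = Σ_j u[j]·v[(k-j) mod 5]. y[0] = 3×3 + 3×3 + 1×3 + 2×3 + 1×1 = 28; y[1] = 3×1 + 3×3 + 1×3 + 2×3 + 1×3 = 24; y[2] = 3×3 + 3×1 + 1×3 + 2×3 + 1×3 = 24; y[3] = 3×3 + 3×3 + 1×1 + 2×3 + 1×3 = 28; y[4] = 3×3 + 3×3 + 1×3 + 2×1 + 1×3 = 26. Result: [28, 24, 24, 28, 26]

[28, 24, 24, 28, 26]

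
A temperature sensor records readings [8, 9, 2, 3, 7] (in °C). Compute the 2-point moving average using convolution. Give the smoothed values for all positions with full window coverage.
2-point moving average kernel = [1, 1]. Apply in 'valid' mode (full window coverage): avg[0] = (8 + 9) / 2 = 8.5; avg[1] = (9 + 2) / 2 = 5.5; avg[2] = (2 + 3) / 2 = 2.5; avg[3] = (3 + 7) / 2 = 5.0. Smoothed values: [8.5, 5.5, 2.5, 5.0]

[8.5, 5.5, 2.5, 5.0]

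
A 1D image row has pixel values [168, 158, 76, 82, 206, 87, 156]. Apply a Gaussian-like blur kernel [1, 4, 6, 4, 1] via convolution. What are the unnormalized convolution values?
Convolve image row [168, 158, 76, 82, 206, 87, 156] with kernel [1, 4, 6, 4, 1]: y[0] = 168×1 = 168; y[1] = 168×4 + 158×1 = 830; y[2] = 168×6 + 158×4 + 76×1 = 1716; y[3] = 168×4 + 158×6 + 76×4 + 82×1 = 2006; y[4] = 168×1 + 158×4 + 76×6 + 82×4 + 206×1 = 1790; y[5] = 158×1 + 76×4 + 82×6 + 206×4 + 87×1 = 1865; y[6] = 76×1 + 82×4 + 206×6 + 87×4 + 156×1 = 2144; y[7] = 82×1 + 206×4 + 87×6 + 156×4 = 2052; y[8] = 206×1 + 87×4 + 156×6 = 1490; y[9] = 87×1 + 156×4 = 711; y[10] = 156×1 = 156 → [168, 830, 1716, 2006, 1790, 1865, 2144, 2052, 1490, 711, 156]. Normalization factor = sum(kernel) = 16.

[168, 830, 1716, 2006, 1790, 1865, 2144, 2052, 1490, 711, 156]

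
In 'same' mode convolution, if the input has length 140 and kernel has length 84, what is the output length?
'Same' mode returns an output with the same length as the input: 140

140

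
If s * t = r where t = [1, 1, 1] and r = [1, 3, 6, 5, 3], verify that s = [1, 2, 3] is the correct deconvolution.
Forward-compute [1, 2, 3] * [1, 1, 1]: r[0] = 1×1 = 1; r[1] = 1×1 + 2×1 = 3; r[2] = 1×1 + 2×1 + 3×1 = 6; r[3] = 2×1 + 3×1 = 5; r[4] = 3×1 = 3 → [1, 3, 6, 5, 3]. Matches given r = [1, 3, 6, 5, 3], so verified.

Verified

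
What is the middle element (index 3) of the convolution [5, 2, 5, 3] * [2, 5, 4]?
Use y[k] = Σ_i a[i]·b[k-i] at k=3. y[3] = 2×4 + 5×5 + 3×2 = 39

39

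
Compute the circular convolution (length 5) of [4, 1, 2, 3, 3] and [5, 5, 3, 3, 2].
Use y[k] = Σ_j s[j]·t[(k-j) mod 5]. y[0] = 4×5 + 1×2 + 2×3 + 3×3 + 3×5 = 52; y[1] = 4×5 + 1×5 + 2×2 + 3×3 + 3×3 = 47; y[2] = 4×3 + 1×5 + 2×5 + 3×2 + 3×3 = 42; y[3] = 4×3 + 1×3 + 2×5 + 3×5 + 3×2 = 46; y[4] = 4×2 + 1×3 + 2×3 + 3×5 + 3×5 = 47. Result: [52, 47, 42, 46, 47]

[52, 47, 42, 46, 47]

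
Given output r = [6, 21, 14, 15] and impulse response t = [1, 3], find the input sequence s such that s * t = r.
Deconvolve r=[6, 21, 14, 15] by t=[1, 3]. Since t[0]=1, solve forward: s[0] = r[0] / 1 = 6; s[1] = (r[1] - 6×3) / 1 = 3; s[2] = (r[2] - 3×3) / 1 = 5. So s = [6, 3, 5]. Check by forward convolution: r[0] = 6×1 = 6; r[1] = 6×3 + 3×1 = 21; r[2] = 3×3 + 5×1 = 14; r[3] = 5×3 = 15

[6, 3, 5]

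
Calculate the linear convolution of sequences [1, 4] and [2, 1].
y[0] = 1×2 = 2; y[1] = 1×1 + 4×2 = 9; y[2] = 4×1 = 4

[2, 9, 4]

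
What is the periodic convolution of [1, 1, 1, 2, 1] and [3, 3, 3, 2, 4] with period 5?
Use y[k] = Σ_j s[j]·t[(k-j) mod 5]. y[0] = 1×3 + 1×4 + 1×2 + 2×3 + 1×3 = 18; y[1] = 1×3 + 1×3 + 1×4 + 2×2 + 1×3 = 17; y[2] = 1×3 + 1×3 + 1×3 + 2×4 + 1×2 = 19; y[3] = 1×2 + 1×3 + 1×3 + 2×3 + 1×4 = 18; y[4] = 1×4 + 1×2 + 1×3 + 2×3 + 1×3 = 18. Result: [18, 17, 19, 18, 18]

[18, 17, 19, 18, 18]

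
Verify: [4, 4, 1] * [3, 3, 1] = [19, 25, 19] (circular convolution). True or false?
Recompute circular convolution of [4, 4, 1] and [3, 3, 1]: y[0] = 4×3 + 4×1 + 1×3 = 19; y[1] = 4×3 + 4×3 + 1×1 = 25; y[2] = 4×1 + 4×3 + 1×3 = 19 → [19, 25, 19]. Given [19, 25, 19] matches, so answer: Yes

Yes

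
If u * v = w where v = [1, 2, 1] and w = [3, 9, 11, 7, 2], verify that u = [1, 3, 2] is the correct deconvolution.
Forward-compute [1, 3, 2] * [1, 2, 1]: w[0] = 1×1 = 1; w[1] = 1×2 + 3×1 = 5; w[2] = 1×1 + 3×2 + 2×1 = 9; w[3] = 3×1 + 2×2 = 7; w[4] = 2×1 = 2 → [1, 5, 9, 7, 2]. Does not match given w = [3, 9, 11, 7, 2].

Not verified. [1, 3, 2] * [1, 2, 1] = [1, 5, 9, 7, 2], which differs from [3, 9, 11, 7, 2] at index 0.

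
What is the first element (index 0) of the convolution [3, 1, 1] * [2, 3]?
Use y[k] = Σ_i a[i]·b[k-i] at k=0. y[0] = 3×2 = 6

6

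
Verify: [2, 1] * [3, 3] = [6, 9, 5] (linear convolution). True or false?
Recompute linear convolution of [2, 1] and [3, 3]: y[0] = 2×3 = 6; y[1] = 2×3 + 1×3 = 9; y[2] = 1×3 = 3 → [6, 9, 3]. Compare to given [6, 9, 5]: they differ at index 2: given 5, correct 3, so answer: No

No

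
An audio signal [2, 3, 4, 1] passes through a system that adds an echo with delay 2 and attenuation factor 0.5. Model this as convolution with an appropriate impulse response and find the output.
Direct-path + delayed-attenuated-path model → impulse response h = [1, 0, 0.5] (1 at lag 0, 0.5 at lag 2). Output y[n] = x[n] + 0.5·x[n - 2] (with x[n] = 0 outside 0..3): y[0] = 2 + 0.5×0 = 2; y[1] = 3 + 0.5×0 = 3; y[2] = 4 + 0.5×2 = 5.0; y[3] = 1 + 0.5×3 = 2.5; y[4] = 0 + 0.5×4 = 2.0; y[5] = 0 + 0.5×1 = 0.5. So y = [2, 3, 5.0, 2.5, 2.0, 0.5]

[2, 3, 5.0, 2.5, 2.0, 0.5]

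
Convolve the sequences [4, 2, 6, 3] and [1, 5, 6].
y[0] = 4×1 = 4; y[1] = 4×5 + 2×1 = 22; y[2] = 4×6 + 2×5 + 6×1 = 40; y[3] = 2×6 + 6×5 + 3×1 = 45; y[4] = 6×6 + 3×5 = 51; y[5] = 3×6 = 18

[4, 22, 40, 45, 51, 18]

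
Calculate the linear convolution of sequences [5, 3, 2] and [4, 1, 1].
y[0] = 5×4 = 20; y[1] = 5×1 + 3×4 = 17; y[2] = 5×1 + 3×1 + 2×4 = 16; y[3] = 3×1 + 2×1 = 5; y[4] = 2×1 = 2

[20, 17, 16, 5, 2]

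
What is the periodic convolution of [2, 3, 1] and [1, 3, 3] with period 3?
Use y[k] = Σ_j u[j]·v[(k-j) mod 3]. y[0] = 2×1 + 3×3 + 1×3 = 14; y[1] = 2×3 + 3×1 + 1×3 = 12; y[2] = 2×3 + 3×3 + 1×1 = 16. Result: [14, 12, 16]

[14, 12, 16]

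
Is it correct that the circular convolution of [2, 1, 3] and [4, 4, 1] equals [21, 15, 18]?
Recompute circular convolution of [2, 1, 3] and [4, 4, 1]: y[0] = 2×4 + 1×1 + 3×4 = 21; y[1] = 2×4 + 1×4 + 3×1 = 15; y[2] = 2×1 + 1×4 + 3×4 = 18 → [21, 15, 18]. Given [21, 15, 18] matches, so answer: Yes

Yes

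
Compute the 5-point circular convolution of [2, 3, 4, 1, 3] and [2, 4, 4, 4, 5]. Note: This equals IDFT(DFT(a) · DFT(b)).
Either evaluate y[k] = Σ_j a[j]·b[(k-j) mod 5] directly, or use IDFT(DFT(a) · DFT(b)). y[0] = 2×2 + 3×5 + 4×4 + 1×4 + 3×4 = 51; y[1] = 2×4 + 3×2 + 4×5 + 1×4 + 3×4 = 50; y[2] = 2×4 + 3×4 + 4×2 + 1×5 + 3×4 = 45; y[3] = 2×4 + 3×4 + 4×4 + 1×2 + 3×5 = 53; y[4] = 2×5 + 3×4 + 4×4 + 1×4 + 3×2 = 48. Result: [51, 50, 45, 53, 48]

[51, 50, 45, 53, 48]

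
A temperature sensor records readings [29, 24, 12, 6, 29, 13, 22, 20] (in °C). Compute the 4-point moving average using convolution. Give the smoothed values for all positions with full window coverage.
4-point moving average kernel = [1, 1, 1, 1]. Apply in 'valid' mode (full window coverage): avg[0] = (29 + 24 + 12 + 6) / 4 = 17.75; avg[1] = (24 + 12 + 6 + 29) / 4 = 17.75; avg[2] = (12 + 6 + 29 + 13) / 4 = 15.0; avg[3] = (6 + 29 + 13 + 22) / 4 = 17.5; avg[4] = (29 + 13 + 22 + 20) / 4 = 21.0. Smoothed values: [17.75, 17.75, 15.0, 17.5, 21.0]

[17.75, 17.75, 15.0, 17.5, 21.0]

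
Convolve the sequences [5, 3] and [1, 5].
y[0] = 5×1 = 5; y[1] = 5×5 + 3×1 = 28; y[2] = 3×5 = 15

[5, 28, 15]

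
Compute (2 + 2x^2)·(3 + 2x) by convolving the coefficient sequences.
Ascending coefficients: a = [2, 0, 2], b = [3, 2]. c[0] = 2×3 = 6; c[1] = 2×2 + 0×3 = 4; c[2] = 0×2 + 2×3 = 6; c[3] = 2×2 = 4. Result coefficients: [6, 4, 6, 4] → 6 + 4x + 6x^2 + 4x^3

6 + 4x + 6x^2 + 4x^3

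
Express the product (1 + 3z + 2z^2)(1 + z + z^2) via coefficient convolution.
Ascending coefficients: a = [1, 3, 2], b = [1, 1, 1]. c[0] = 1×1 = 1; c[1] = 1×1 + 3×1 = 4; c[2] = 1×1 + 3×1 + 2×1 = 6; c[3] = 3×1 + 2×1 = 5; c[4] = 2×1 = 2. Result coefficients: [1, 4, 6, 5, 2] → 1 + 4z + 6z^2 + 5z^3 + 2z^4

1 + 4z + 6z^2 + 5z^3 + 2z^4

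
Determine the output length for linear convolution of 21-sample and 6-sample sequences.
Linear/full convolution length: m + n - 1 = 21 + 6 - 1 = 26

26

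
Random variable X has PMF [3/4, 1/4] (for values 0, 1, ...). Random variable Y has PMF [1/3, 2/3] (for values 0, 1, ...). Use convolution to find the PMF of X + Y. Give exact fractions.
P(X+Y=k) = Σ_i P(X=i)·P(Y=k-i) — a convolution of [3/4, 1/4] and [1/3, 2/3]. P(X+Y=0) = (3/4)×(1/3) = 1/4; P(X+Y=1) = (3/4)×(2/3) + (1/4)×(1/3) = 1/2 + 1/12 = 7/12; P(X+Y=2) = (1/4)×(2/3) = 1/6. PMF: [1/4, 7/12, 1/6] (sums to 1 ✓)

[1/4, 7/12, 1/6]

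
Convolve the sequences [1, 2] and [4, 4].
y[0] = 1×4 = 4; y[1] = 1×4 + 2×4 = 12; y[2] = 2×4 = 8

[4, 12, 8]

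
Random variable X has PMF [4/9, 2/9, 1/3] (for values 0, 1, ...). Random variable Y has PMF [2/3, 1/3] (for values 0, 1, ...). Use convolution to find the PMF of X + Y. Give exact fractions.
P(X+Y=k) = Σ_i P(X=i)·P(Y=k-i) — a convolution of [4/9, 2/9, 1/3] and [2/3, 1/3]. P(X+Y=0) = (4/9)×(2/3) = 8/27; P(X+Y=1) = (4/9)×(1/3) + (2/9)×(2/3) = 4/27 + 4/27 = 8/27; P(X+Y=2) = (2/9)×(1/3) + (1/3)×(2/3) = 2/27 + 2/9 = 8/27; P(X+Y=3) = (1/3)×(1/3) = 1/9. PMF: [8/27, 8/27, 8/27, 1/9] (sums to 1 ✓)

[8/27, 8/27, 8/27, 1/9]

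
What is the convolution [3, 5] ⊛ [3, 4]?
y[0] = 3×3 = 9; y[1] = 3×4 + 5×3 = 27; y[2] = 5×4 = 20

[9, 27, 20]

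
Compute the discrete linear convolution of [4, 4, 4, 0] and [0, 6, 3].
y[0] = 4×0 = 0; y[1] = 4×6 + 4×0 = 24; y[2] = 4×3 + 4×6 + 4×0 = 36; y[3] = 4×3 + 4×6 + 0×0 = 36; y[4] = 4×3 + 0×6 = 12; y[5] = 0×3 = 0

[0, 24, 36, 36, 12, 0]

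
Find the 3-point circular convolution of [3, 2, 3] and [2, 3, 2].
Use y[k] = Σ_j x[j]·h[(k-j) mod 3]. y[0] = 3×2 + 2×2 + 3×3 = 19; y[1] = 3×3 + 2×2 + 3×2 = 19; y[2] = 3×2 + 2×3 + 3×2 = 18. Result: [19, 19, 18]

[19, 19, 18]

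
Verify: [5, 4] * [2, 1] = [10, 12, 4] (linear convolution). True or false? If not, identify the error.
Recompute linear convolution of [5, 4] and [2, 1]: y[0] = 5×2 = 10; y[1] = 5×1 + 4×2 = 13; y[2] = 4×1 = 4 → [10, 13, 4]. Compare to given [10, 12, 4]: they differ at index 1: given 12, correct 13, so answer: No

No. Error at index 1: given 12, correct 13.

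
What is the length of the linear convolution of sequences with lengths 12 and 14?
Linear/full convolution length: m + n - 1 = 12 + 14 - 1 = 25

25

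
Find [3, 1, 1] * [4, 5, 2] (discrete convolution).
y[0] = 3×4 = 12; y[1] = 3×5 + 1×4 = 19; y[2] = 3×2 + 1×5 + 1×4 = 15; y[3] = 1×2 + 1×5 = 7; y[4] = 1×2 = 2

[12, 19, 15, 7, 2]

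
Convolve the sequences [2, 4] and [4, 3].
y[0] = 2×4 = 8; y[1] = 2×3 + 4×4 = 22; y[2] = 4×3 = 12

[8, 22, 12]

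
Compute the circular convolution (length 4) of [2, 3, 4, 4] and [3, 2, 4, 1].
Use y[k] = Σ_j u[j]·v[(k-j) mod 4]. y[0] = 2×3 + 3×1 + 4×4 + 4×2 = 33; y[1] = 2×2 + 3×3 + 4×1 + 4×4 = 33; y[2] = 2×4 + 3×2 + 4×3 + 4×1 = 30; y[3] = 2×1 + 3×4 + 4×2 + 4×3 = 34. Result: [33, 33, 30, 34]

[33, 33, 30, 34]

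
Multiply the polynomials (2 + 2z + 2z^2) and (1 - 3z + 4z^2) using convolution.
Ascending coefficients: a = [2, 2, 2], b = [1, -3, 4]. c[0] = 2×1 = 2; c[1] = 2×-3 + 2×1 = -4; c[2] = 2×4 + 2×-3 + 2×1 = 4; c[3] = 2×4 + 2×-3 = 2; c[4] = 2×4 = 8. Result coefficients: [2, -4, 4, 2, 8] → 2 - 4z + 4z^2 + 2z^3 + 8z^4

2 - 4z + 4z^2 + 2z^3 + 8z^4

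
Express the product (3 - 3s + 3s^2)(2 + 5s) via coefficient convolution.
Ascending coefficients: a = [3, -3, 3], b = [2, 5]. c[0] = 3×2 = 6; c[1] = 3×5 + -3×2 = 9; c[2] = -3×5 + 3×2 = -9; c[3] = 3×5 = 15. Result coefficients: [6, 9, -9, 15] → 6 + 9s - 9s^2 + 15s^3

6 + 9s - 9s^2 + 15s^3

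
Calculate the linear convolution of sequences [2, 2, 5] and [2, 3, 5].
y[0] = 2×2 = 4; y[1] = 2×3 + 2×2 = 10; y[2] = 2×5 + 2×3 + 5×2 = 26; y[3] = 2×5 + 5×3 = 25; y[4] = 5×5 = 25

[4, 10, 26, 25, 25]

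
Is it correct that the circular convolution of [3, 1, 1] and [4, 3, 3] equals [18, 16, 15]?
Recompute circular convolution of [3, 1, 1] and [4, 3, 3]: y[0] = 3×4 + 1×3 + 1×3 = 18; y[1] = 3×3 + 1×4 + 1×3 = 16; y[2] = 3×3 + 1×3 + 1×4 = 16 → [18, 16, 16]. Compare to given [18, 16, 15]: they differ at index 2: given 15, correct 16, so answer: No

No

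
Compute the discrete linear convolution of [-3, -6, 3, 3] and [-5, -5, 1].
y[0] = -3×-5 = 15; y[1] = -3×-5 + -6×-5 = 45; y[2] = -3×1 + -6×-5 + 3×-5 = 12; y[3] = -6×1 + 3×-5 + 3×-5 = -36; y[4] = 3×1 + 3×-5 = -12; y[5] = 3×1 = 3

[15, 45, 12, -36, -12, 3]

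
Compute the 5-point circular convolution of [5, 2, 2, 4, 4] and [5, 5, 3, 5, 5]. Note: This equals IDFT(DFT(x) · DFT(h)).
Either evaluate y[k] = Σ_j x[j]·h[(k-j) mod 5] directly, or use IDFT(DFT(x) · DFT(h)). y[0] = 5×5 + 2×5 + 2×5 + 4×3 + 4×5 = 77; y[1] = 5×5 + 2×5 + 2×5 + 4×5 + 4×3 = 77; y[2] = 5×3 + 2×5 + 2×5 + 4×5 + 4×5 = 75; y[3] = 5×5 + 2×3 + 2×5 + 4×5 + 4×5 = 81; y[4] = 5×5 + 2×5 + 2×3 + 4×5 + 4×5 = 81. Result: [77, 77, 75, 81, 81]

[77, 77, 75, 81, 81]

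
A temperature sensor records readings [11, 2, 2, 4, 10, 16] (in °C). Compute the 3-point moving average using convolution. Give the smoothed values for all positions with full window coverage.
3-point moving average kernel = [1, 1, 1]. Apply in 'valid' mode (full window coverage): avg[0] = (11 + 2 + 2) / 3 = 5.0; avg[1] = (2 + 2 + 4) / 3 = 2.67; avg[2] = (2 + 4 + 10) / 3 = 5.33; avg[3] = (4 + 10 + 16) / 3 = 10.0. Smoothed values: [5.0, 2.67, 5.33, 10.0]

[5.0, 2.67, 5.33, 10.0]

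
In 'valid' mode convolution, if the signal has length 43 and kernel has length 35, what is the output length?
'Valid' mode counts only positions where the kernel fully overlaps the signal: m - n + 1 = 43 - 35 + 1 = 9

9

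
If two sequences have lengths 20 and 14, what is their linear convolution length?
Linear/full convolution length: m + n - 1 = 20 + 14 - 1 = 33

33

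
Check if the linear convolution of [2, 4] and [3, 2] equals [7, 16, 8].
Recompute linear convolution of [2, 4] and [3, 2]: y[0] = 2×3 = 6; y[1] = 2×2 + 4×3 = 16; y[2] = 4×2 = 8 → [6, 16, 8]. Compare to given [7, 16, 8]: they differ at index 0: given 7, correct 6, so answer: No

No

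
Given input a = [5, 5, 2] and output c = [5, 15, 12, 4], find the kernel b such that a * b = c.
Output length 4 = len(a) + len(b) - 1 ⇒ len(b) = 2. Solve b forward using b[k] = (c[k] - Σ_{i≥1} a[i]·b[k-i]) / a[0]: b[0] = c[0] / a[0] = 5 / 5 = 1; b[1] = (c[1] - 5×1) / a[0] = (15 - 5×1) / 5 = 2. So b = [1, 2]. Forward-check [5, 5, 2] * [1, 2]: c[0] = 5×1 = 5; c[1] = 5×2 + 5×1 = 15; c[2] = 5×2 + 2×1 = 12; c[3] = 2×2 = 4 → [5, 15, 12, 4] ✓

[1, 2]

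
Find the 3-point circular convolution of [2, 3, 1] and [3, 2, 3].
Use y[k] = Σ_j x[j]·h[(k-j) mod 3]. y[0] = 2×3 + 3×3 + 1×2 = 17; y[1] = 2×2 + 3×3 + 1×3 = 16; y[2] = 2×3 + 3×2 + 1×3 = 15. Result: [17, 16, 15]

[17, 16, 15]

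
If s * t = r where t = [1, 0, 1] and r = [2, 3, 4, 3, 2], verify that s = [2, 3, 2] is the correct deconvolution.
Forward-compute [2, 3, 2] * [1, 0, 1]: r[0] = 2×1 = 2; r[1] = 2×0 + 3×1 = 3; r[2] = 2×1 + 3×0 + 2×1 = 4; r[3] = 3×1 + 2×0 = 3; r[4] = 2×1 = 2 → [2, 3, 4, 3, 2]. Matches given r = [2, 3, 4, 3, 2], so verified.

Verified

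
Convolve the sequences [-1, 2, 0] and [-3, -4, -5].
y[0] = -1×-3 = 3; y[1] = -1×-4 + 2×-3 = -2; y[2] = -1×-5 + 2×-4 + 0×-3 = -3; y[3] = 2×-5 + 0×-4 = -10; y[4] = 0×-5 = 0

[3, -2, -3, -10, 0]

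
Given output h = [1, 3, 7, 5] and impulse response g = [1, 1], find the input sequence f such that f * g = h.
Deconvolve h=[1, 3, 7, 5] by g=[1, 1]. Since g[0]=1, solve forward: f[0] = h[0] / 1 = 1; f[1] = (h[1] - 1×1) / 1 = 2; f[2] = (h[2] - 2×1) / 1 = 5. So f = [1, 2, 5]. Check by forward convolution: h[0] = 1×1 = 1; h[1] = 1×1 + 2×1 = 3; h[2] = 2×1 + 5×1 = 7; h[3] = 5×1 = 5

[1, 2, 5]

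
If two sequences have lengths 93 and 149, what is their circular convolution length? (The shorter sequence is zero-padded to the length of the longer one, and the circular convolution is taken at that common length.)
Circular convolution (zero-padding the shorter input) has length max(m, n) = max(93, 149) = 149

149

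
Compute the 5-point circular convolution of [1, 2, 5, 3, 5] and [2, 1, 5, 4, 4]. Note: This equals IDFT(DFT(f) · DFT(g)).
Either evaluate y[k] = Σ_j f[j]·g[(k-j) mod 5] directly, or use IDFT(DFT(f) · DFT(g)). y[0] = 1×2 + 2×4 + 5×4 + 3×5 + 5×1 = 50; y[1] = 1×1 + 2×2 + 5×4 + 3×4 + 5×5 = 62; y[2] = 1×5 + 2×1 + 5×2 + 3×4 + 5×4 = 49; y[3] = 1×4 + 2×5 + 5×1 + 3×2 + 5×4 = 45; y[4] = 1×4 + 2×4 + 5×5 + 3×1 + 5×2 = 50. Result: [50, 62, 49, 45, 50]

[50, 62, 49, 45, 50]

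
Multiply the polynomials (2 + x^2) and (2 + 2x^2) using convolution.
Ascending coefficients: a = [2, 0, 1], b = [2, 0, 2]. c[0] = 2×2 = 4; c[1] = 2×0 + 0×2 = 0; c[2] = 2×2 + 0×0 + 1×2 = 6; c[3] = 0×2 + 1×0 = 0; c[4] = 1×2 = 2. Result coefficients: [4, 0, 6, 0, 2] → 4 + 6x^2 + 2x^4

4 + 6x^2 + 2x^4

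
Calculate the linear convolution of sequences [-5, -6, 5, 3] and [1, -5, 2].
y[0] = -5×1 = -5; y[1] = -5×-5 + -6×1 = 19; y[2] = -5×2 + -6×-5 + 5×1 = 25; y[3] = -6×2 + 5×-5 + 3×1 = -34; y[4] = 5×2 + 3×-5 = -5; y[5] = 3×2 = 6

[-5, 19, 25, -34, -5, 6]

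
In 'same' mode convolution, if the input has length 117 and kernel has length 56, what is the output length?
'Same' mode returns an output with the same length as the input: 117

117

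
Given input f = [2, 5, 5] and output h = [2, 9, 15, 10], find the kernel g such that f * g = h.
Output length 4 = len(f) + len(g) - 1 ⇒ len(g) = 2. Solve g forward using g[k] = (h[k] - Σ_{i≥1} f[i]·g[k-i]) / f[0]: g[0] = h[0] / f[0] = 2 / 2 = 1; g[1] = (h[1] - 5×1) / f[0] = (9 - 5×1) / 2 = 2. So g = [1, 2]. Forward-check [2, 5, 5] * [1, 2]: h[0] = 2×1 = 2; h[1] = 2×2 + 5×1 = 9; h[2] = 5×2 + 5×1 = 15; h[3] = 5×2 = 10 → [2, 9, 15, 10] ✓

[1, 2]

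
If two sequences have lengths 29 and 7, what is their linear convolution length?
Linear/full convolution length: m + n - 1 = 29 + 7 - 1 = 35

35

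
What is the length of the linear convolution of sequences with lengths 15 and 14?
Linear/full convolution length: m + n - 1 = 15 + 14 - 1 = 28

28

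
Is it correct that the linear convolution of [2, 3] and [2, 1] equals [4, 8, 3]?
Recompute linear convolution of [2, 3] and [2, 1]: y[0] = 2×2 = 4; y[1] = 2×1 + 3×2 = 8; y[2] = 3×1 = 3 → [4, 8, 3]. Given [4, 8, 3] matches, so answer: Yes

Yes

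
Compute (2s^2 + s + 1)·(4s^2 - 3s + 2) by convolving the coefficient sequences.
Ascending coefficients: a = [1, 1, 2], b = [2, -3, 4]. c[0] = 1×2 = 2; c[1] = 1×-3 + 1×2 = -1; c[2] = 1×4 + 1×-3 + 2×2 = 5; c[3] = 1×4 + 2×-3 = -2; c[4] = 2×4 = 8. Result coefficients: [2, -1, 5, -2, 8] → 8s^4 - 2s^3 + 5s^2 - s + 2

8s^4 - 2s^3 + 5s^2 - s + 2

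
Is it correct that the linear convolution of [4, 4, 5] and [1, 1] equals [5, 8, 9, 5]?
Recompute linear convolution of [4, 4, 5] and [1, 1]: y[0] = 4×1 = 4; y[1] = 4×1 + 4×1 = 8; y[2] = 4×1 + 5×1 = 9; y[3] = 5×1 = 5 → [4, 8, 9, 5]. Compare to given [5, 8, 9, 5]: they differ at index 0: given 5, correct 4, so answer: No

No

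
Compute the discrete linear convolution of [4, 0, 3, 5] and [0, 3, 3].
y[0] = 4×0 = 0; y[1] = 4×3 + 0×0 = 12; y[2] = 4×3 + 0×3 + 3×0 = 12; y[3] = 0×3 + 3×3 + 5×0 = 9; y[4] = 3×3 + 5×3 = 24; y[5] = 5×3 = 15

[0, 12, 12, 9, 24, 15]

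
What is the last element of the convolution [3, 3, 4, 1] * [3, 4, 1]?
Use y[k] = Σ_i a[i]·b[k-i] at k=5. y[5] = 1×1 = 1

1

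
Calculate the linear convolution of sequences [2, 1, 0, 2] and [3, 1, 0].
y[0] = 2×3 = 6; y[1] = 2×1 + 1×3 = 5; y[2] = 2×0 + 1×1 + 0×3 = 1; y[3] = 1×0 + 0×1 + 2×3 = 6; y[4] = 0×0 + 2×1 = 2; y[5] = 2×0 = 0

[6, 5, 1, 6, 2, 0]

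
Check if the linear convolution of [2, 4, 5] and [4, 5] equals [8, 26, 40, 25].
Recompute linear convolution of [2, 4, 5] and [4, 5]: y[0] = 2×4 = 8; y[1] = 2×5 + 4×4 = 26; y[2] = 4×5 + 5×4 = 40; y[3] = 5×5 = 25 → [8, 26, 40, 25]. Given [8, 26, 40, 25] matches, so answer: Yes

Yes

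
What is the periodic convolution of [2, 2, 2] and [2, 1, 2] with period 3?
Use y[k] = Σ_j x[j]·h[(k-j) mod 3]. y[0] = 2×2 + 2×2 + 2×1 = 10; y[1] = 2×1 + 2×2 + 2×2 = 10; y[2] = 2×2 + 2×1 + 2×2 = 10. Result: [10, 10, 10]

[10, 10, 10]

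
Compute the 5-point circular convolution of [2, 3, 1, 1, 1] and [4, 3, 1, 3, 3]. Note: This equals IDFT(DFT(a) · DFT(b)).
Either evaluate y[k] = Σ_j a[j]·b[(k-j) mod 5] directly, or use IDFT(DFT(a) · DFT(b)). y[0] = 2×4 + 3×3 + 1×3 + 1×1 + 1×3 = 24; y[1] = 2×3 + 3×4 + 1×3 + 1×3 + 1×1 = 25; y[2] = 2×1 + 3×3 + 1×4 + 1×3 + 1×3 = 21; y[3] = 2×3 + 3×1 + 1×3 + 1×4 + 1×3 = 19; y[4] = 2×3 + 3×3 + 1×1 + 1×3 + 1×4 = 23. Result: [24, 25, 21, 19, 23]

[24, 25, 21, 19, 23]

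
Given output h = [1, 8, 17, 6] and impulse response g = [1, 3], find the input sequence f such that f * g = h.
Deconvolve h=[1, 8, 17, 6] by g=[1, 3]. Since g[0]=1, solve forward: f[0] = h[0] / 1 = 1; f[1] = (h[1] - 1×3) / 1 = 5; f[2] = (h[2] - 5×3) / 1 = 2. So f = [1, 5, 2]. Check by forward convolution: h[0] = 1×1 = 1; h[1] = 1×3 + 5×1 = 8; h[2] = 5×3 + 2×1 = 17; h[3] = 2×3 = 6

[1, 5, 2]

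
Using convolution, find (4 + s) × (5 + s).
Ascending coefficients: a = [4, 1], b = [5, 1]. c[0] = 4×5 = 20; c[1] = 4×1 + 1×5 = 9; c[2] = 1×1 = 1. Result coefficients: [20, 9, 1] → 20 + 9s + s^2

20 + 9s + s^2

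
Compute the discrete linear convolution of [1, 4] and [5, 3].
y[0] = 1×5 = 5; y[1] = 1×3 + 4×5 = 23; y[2] = 4×3 = 12

[5, 23, 12]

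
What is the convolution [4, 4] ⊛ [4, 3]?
y[0] = 4×4 = 16; y[1] = 4×3 + 4×4 = 28; y[2] = 4×3 = 12

[16, 28, 12]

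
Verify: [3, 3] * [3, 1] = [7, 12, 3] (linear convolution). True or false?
Recompute linear convolution of [3, 3] and [3, 1]: y[0] = 3×3 = 9; y[1] = 3×1 + 3×3 = 12; y[2] = 3×1 = 3 → [9, 12, 3]. Compare to given [7, 12, 3]: they differ at index 0: given 7, correct 9, so answer: No

No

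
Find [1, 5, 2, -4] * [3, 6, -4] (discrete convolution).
y[0] = 1×3 = 3; y[1] = 1×6 + 5×3 = 21; y[2] = 1×-4 + 5×6 + 2×3 = 32; y[3] = 5×-4 + 2×6 + -4×3 = -20; y[4] = 2×-4 + -4×6 = -32; y[5] = -4×-4 = 16

[3, 21, 32, -20, -32, 16]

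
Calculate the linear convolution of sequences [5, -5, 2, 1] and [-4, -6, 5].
y[0] = 5×-4 = -20; y[1] = 5×-6 + -5×-4 = -10; y[2] = 5×5 + -5×-6 + 2×-4 = 47; y[3] = -5×5 + 2×-6 + 1×-4 = -41; y[4] = 2×5 + 1×-6 = 4; y[5] = 1×5 = 5

[-20, -10, 47, -41, 4, 5]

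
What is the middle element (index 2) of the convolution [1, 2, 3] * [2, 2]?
Use y[k] = Σ_i a[i]·b[k-i] at k=2. y[2] = 2×2 + 3×2 = 10

10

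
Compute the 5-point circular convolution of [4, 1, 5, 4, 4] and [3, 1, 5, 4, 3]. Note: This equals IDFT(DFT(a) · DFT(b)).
Either evaluate y[k] = Σ_j a[j]·b[(k-j) mod 5] directly, or use IDFT(DFT(a) · DFT(b)). y[0] = 4×3 + 1×3 + 5×4 + 4×5 + 4×1 = 59; y[1] = 4×1 + 1×3 + 5×3 + 4×4 + 4×5 = 58; y[2] = 4×5 + 1×1 + 5×3 + 4×3 + 4×4 = 64; y[3] = 4×4 + 1×5 + 5×1 + 4×3 + 4×3 = 50; y[4] = 4×3 + 1×4 + 5×5 + 4×1 + 4×3 = 57. Result: [59, 58, 64, 50, 57]

[59, 58, 64, 50, 57]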